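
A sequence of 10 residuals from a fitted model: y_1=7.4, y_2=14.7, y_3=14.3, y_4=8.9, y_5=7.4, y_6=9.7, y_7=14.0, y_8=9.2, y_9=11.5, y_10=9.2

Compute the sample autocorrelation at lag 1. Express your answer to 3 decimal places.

Mean ȳ = (7.4 + 14.7 + 14.3 + 8.9 + 7.4 + 9.7 + 14.0 + 9.2 + 11.5 + 9.2)/10 = 10.6300
Numerator Σ_{t=1}^{9}(y_t−ȳ)(y_{t+1}−ȳ) = -6.4079
Denominator Σ(y_t−ȳ)² = 70.9610
r_1 = -6.4079 / 70.9610 = -0.090

-0.090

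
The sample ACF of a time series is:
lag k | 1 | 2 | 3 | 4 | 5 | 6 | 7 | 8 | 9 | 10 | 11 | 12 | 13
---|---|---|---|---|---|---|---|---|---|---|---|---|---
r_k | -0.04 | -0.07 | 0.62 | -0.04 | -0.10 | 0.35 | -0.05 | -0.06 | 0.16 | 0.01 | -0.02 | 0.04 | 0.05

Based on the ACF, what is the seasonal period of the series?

3

The largest autocorrelation is r_3 = 0.62, with weaker echoes at lags 6 (0.35) and 9 (0.16); the remaining lags stay at or below 0.05.
The dominant spike at lag 3 indicates a seasonal period of 3.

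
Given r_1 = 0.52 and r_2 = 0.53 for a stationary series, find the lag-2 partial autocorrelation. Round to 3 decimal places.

0.356

φ_{22} = (r_2 − r_1²) / (1 − r_1²)
r_1² = (0.52)² = 0.2704
Numerator = 0.53 − 0.2704 = 0.2596; denominator = 1 − 0.2704 = 0.7296
φ_{22} = 0.2596 / 0.7296 = 0.356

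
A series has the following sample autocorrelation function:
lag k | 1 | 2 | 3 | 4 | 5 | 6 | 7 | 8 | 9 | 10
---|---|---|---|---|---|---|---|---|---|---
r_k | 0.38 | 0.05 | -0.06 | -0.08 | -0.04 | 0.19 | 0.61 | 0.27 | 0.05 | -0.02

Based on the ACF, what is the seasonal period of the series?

The largest autocorrelation is r_7 = 0.61; the remaining lags stay at or below 0.38. The elevated value at lag 1 (0.38), dropping to 0.05 at lag 2, reflects decaying short-term dependence rather than seasonality.
The dominant spike at lag 7 indicates a seasonal period of 7.

7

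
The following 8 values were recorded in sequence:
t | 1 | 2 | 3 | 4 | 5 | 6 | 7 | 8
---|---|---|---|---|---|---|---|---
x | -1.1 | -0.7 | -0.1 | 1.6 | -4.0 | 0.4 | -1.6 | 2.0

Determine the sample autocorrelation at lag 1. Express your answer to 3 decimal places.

-0.521

Mean x̄ = (-1.1 − 0.7 − 0.1 + 1.6 − 4.0 + 0.4 − 1.6 + 2.0)/8 = -0.4375
Deviations from mean: -0.6625, -0.2625, 0.3375, 2.0375, -3.5625, 0.8375, -1.1625, 2.4375
Σ(x_t−x̄)(x_{t+1}−x̄) = (0.1739) + (-0.0886) + (0.6877) + (-7.2586) + (-2.9836) + (-0.9736) + (-2.8336) = -13.2764
Denominator Σ(x_t−x̄)² = 25.4588
r_1 = -13.2764 / 25.4588 = -0.521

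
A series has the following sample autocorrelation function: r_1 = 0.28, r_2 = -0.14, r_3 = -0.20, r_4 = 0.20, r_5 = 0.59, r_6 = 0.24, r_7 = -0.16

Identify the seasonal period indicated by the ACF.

The largest autocorrelation is r_5 = 0.59; the remaining lags stay at or below 0.28.
The dominant spike at lag 5 indicates a seasonal period of 5.

5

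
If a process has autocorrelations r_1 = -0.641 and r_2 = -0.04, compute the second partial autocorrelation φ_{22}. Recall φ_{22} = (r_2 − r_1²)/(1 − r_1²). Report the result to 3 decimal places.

-0.765

φ_{22} = (r_2 − r_1²) / (1 − r_1²)
r_1² = (-0.641)² = 0.410881
Numerator = -0.04 − 0.4109 = -0.4509; denominator = 1 − 0.4109 = 0.5891
φ_{22} = -0.4509 / 0.5891 = -0.765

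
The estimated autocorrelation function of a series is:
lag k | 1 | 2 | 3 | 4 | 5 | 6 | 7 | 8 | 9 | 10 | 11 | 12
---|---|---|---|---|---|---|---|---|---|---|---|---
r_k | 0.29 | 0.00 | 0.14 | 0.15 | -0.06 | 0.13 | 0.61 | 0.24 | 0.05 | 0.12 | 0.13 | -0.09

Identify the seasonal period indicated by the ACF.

The largest autocorrelation is r_7 = 0.61; the remaining lags stay at or below 0.29. The elevated value at lag 1 (0.29), dropping to 0.00 at lag 2, reflects decaying short-term dependence rather than seasonality.
The dominant spike at lag 7 indicates a seasonal period of 7.

7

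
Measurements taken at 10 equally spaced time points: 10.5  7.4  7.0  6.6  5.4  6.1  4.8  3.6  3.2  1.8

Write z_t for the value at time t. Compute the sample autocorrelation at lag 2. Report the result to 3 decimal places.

Mean z̄ = (10.5 + 7.4 + 7.0 + 6.6 + 5.4 + 6.1 + 4.8 + 3.6 + 3.2 + 1.8)/10 = 5.6400
Numerator Σ_{t=1}^{8}(z_t−z̄)(z_{t+2}−z̄) = 17.5608
Denominator Σ(z_t−z̄)² = 55.3240
r_2 = 17.5608 / 55.3240 = 0.317

0.317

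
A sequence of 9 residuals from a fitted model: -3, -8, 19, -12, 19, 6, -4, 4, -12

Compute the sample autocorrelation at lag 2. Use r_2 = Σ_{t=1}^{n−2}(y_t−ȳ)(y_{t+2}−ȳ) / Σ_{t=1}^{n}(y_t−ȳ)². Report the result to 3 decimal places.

0.257

Mean ȳ = (-3 − 8 + 19 − 12 + 19 + 6 − 4 + 4 − 12)/9 = 1.0000
Σ(y_t−ȳ)(y_{t+2}−ȳ) = (-72.0000) + (117.0000) + (324.0000) + (-65.0000) + (-90.0000) + (15.0000) + (65.0000) = 294.0000
Denominator Σ(y_t−ȳ)² = 1142.0000
r_2 = 294.0000 / 1142.0000 = 0.257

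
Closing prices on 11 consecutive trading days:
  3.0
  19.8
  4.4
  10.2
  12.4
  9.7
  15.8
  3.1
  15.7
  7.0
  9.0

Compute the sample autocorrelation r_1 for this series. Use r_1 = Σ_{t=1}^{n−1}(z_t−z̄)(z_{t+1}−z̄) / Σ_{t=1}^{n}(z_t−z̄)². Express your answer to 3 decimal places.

Mean z̄ = (3.0 + 19.8 + 4.4 + 10.2 + 12.4 + 9.7 + 15.8 + 3.1 + 15.7 + 7.0 + 9.0)/11 = 10.0091
Numerator Σ_{t=1}^{10}(z_t−z̄)(z_{t+1}−z̄) = -220.1037
Denominator Σ(z_t−z̄)² = 306.0291
r_1 = -220.1037 / 306.0291 = -0.719

-0.719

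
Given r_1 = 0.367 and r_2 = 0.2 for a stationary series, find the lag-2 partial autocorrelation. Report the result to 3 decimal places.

φ_{22} = (r_2 − r_1²) / (1 − r_1²)
r_1² = (0.367)² = 0.134689
Numerator = 0.2 − 0.1347 = 0.0653; denominator = 1 − 0.1347 = 0.8653
φ_{22} = 0.0653 / 0.8653 = 0.075

0.075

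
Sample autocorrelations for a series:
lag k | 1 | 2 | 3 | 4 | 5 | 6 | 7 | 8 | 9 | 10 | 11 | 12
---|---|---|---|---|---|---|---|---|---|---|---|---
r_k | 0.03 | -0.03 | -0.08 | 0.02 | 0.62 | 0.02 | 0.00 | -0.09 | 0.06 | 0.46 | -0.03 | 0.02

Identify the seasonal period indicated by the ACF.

5

The largest autocorrelation is r_5 = 0.62, with a weaker echo at lag 10 (0.46); the remaining lags stay at or below 0.06.
The dominant spike at lag 5 indicates a seasonal period of 5.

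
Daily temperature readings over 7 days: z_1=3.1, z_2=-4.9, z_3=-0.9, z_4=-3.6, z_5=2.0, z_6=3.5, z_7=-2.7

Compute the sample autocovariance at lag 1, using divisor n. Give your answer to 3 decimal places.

Mean z̄ = (3.1 − 4.9 − 0.9 − 3.6 + 2.0 + 3.5 − 2.7)/7 = -0.5000
Deviations: 3.6000, -4.4000, -0.4000, -3.1000, 2.5000, 4.0000, -2.2000
Σ_{t=1}^{6}(z_t−z̄)(z_{t+1}−z̄) = -19.3900
γ_1 = -19.3900 / 7 = -2.770

-2.770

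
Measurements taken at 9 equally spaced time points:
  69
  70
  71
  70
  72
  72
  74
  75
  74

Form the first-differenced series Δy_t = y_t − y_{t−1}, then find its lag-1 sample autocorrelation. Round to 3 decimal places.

First differences Δy: 1, 1, -1, 2, 0, 2, 1, -1
Mean of differences = 0.6250
Numerator Σ(Δy_t−Δȳ)(Δy_{t+1}−Δȳ) = -4.5156
Denominator Σ(Δy_t−Δȳ)² = 9.8750
r_1(Δy) = -4.5156 / 9.8750 = -0.457

-0.457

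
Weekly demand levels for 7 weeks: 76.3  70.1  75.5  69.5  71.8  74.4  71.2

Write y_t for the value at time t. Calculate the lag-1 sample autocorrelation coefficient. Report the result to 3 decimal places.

-0.613

Mean ȳ = (76.3 + 70.1 + 75.5 + 69.5 + 71.8 + 74.4 + 71.2)/7 = 72.6857
Deviations from mean: 3.6143, -2.5857, 2.8143, -3.1857, -0.8857, 1.7143, -1.4857
Σ(y_t−ȳ)(y_{t+1}−ȳ) = (-9.3455) + (-7.2769) + (-8.9655) + (2.8216) + (-1.5184) + (-2.5469) = -26.8316
Denominator Σ(y_t−ȳ)² = 43.7486
r_1 = -26.8316 / 43.7486 = -0.613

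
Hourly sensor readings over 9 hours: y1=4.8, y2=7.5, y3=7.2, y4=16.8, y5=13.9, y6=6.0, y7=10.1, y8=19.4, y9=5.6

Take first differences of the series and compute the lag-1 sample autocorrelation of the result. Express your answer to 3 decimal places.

First differences Δy: 2.7, -0.3, 9.6, -2.9, -7.9, 4.1, 9.3, -13.8
Mean of differences = 0.1000
Numerator Σ(Δy_t−Δȳ)(Δy_{t+1}−Δȳ) = -132.4200
Denominator Σ(Δy_t−Δȳ)² = 464.0200
r_1(Δy) = -132.4200 / 464.0200 = -0.285

-0.285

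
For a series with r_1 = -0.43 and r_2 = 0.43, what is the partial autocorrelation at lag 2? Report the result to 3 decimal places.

φ_{22} = (r_2 − r_1²) / (1 − r_1²)
r_1² = (-0.43)² = 0.1849
Numerator = 0.43 − 0.1849 = 0.2451; denominator = 1 − 0.1849 = 0.8151
φ_{22} = 0.2451 / 0.8151 = 0.301

0.301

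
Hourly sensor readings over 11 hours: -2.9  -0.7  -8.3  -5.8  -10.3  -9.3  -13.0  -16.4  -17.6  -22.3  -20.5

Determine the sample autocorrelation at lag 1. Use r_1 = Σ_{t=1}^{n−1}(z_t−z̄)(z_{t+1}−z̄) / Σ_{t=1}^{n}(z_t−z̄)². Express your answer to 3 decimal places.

0.703

Mean z̄ = (-2.9 − 0.7 − 8.3 − 5.8 − 10.3 − 9.3 − 13.0 − 16.4 − 17.6 − 22.3 − 20.5)/11 = -11.5545
Numerator Σ_{t=1}^{10}(z_t−z̄)(z_{t+1}−z̄) = 352.1661
Denominator Σ(z_t−z̄)² = 500.6873
r_1 = 352.1661 / 500.6873 = 0.703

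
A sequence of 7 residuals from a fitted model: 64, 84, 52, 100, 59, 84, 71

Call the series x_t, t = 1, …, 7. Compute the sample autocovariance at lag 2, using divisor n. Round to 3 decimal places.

Mean x̄ = (64 + 84 + 52 + 100 + 59 + 84 + 71)/7 = 73.4286
Σ_{t=1}^{5}(x_t−x̄)(x_{t+2}−x̄) = 1108.0612
γ_2 = 1108.0612 / 7 = 158.294

158.294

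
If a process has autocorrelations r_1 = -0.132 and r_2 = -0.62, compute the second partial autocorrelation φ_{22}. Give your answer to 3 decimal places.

-0.649

φ_{22} = (r_2 − r_1²) / (1 − r_1²)
r_1² = (-0.132)² = 0.017424
Numerator = -0.62 − 0.0174 = -0.6374; denominator = 1 − 0.0174 = 0.9826
φ_{22} = -0.6374 / 0.9826 = -0.649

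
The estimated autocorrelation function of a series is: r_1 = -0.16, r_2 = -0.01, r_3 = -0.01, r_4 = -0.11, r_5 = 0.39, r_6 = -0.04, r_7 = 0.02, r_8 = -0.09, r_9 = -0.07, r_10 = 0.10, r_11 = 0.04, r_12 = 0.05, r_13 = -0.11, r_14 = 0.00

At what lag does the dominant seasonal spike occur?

The largest autocorrelation is r_5 = 0.39; the remaining lags stay at or below 0.10.
The dominant spike at lag 5 indicates a seasonal period of 5.

5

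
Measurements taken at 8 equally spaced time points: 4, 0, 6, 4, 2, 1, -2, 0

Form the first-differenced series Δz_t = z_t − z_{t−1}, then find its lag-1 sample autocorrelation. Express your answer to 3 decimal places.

First differences Δz: -4, 6, -2, -2, -1, -3, 2
Mean of differences = -0.5714
Numerator Σ(Δz_t−Δz̄)(Δz_{t+1}−Δz̄) = -34.4694
Denominator Σ(Δz_t−Δz̄)² = 71.7143
r_1(Δz) = -34.4694 / 71.7143 = -0.481

-0.481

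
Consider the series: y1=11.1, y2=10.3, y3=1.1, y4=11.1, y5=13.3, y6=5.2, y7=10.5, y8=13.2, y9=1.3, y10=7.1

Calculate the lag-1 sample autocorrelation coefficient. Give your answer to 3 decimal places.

-0.283

Mean ȳ = (11.1 + 10.3 + 1.1 + 11.1 + 13.3 + 5.2 + 10.5 + 13.2 + 1.3 + 7.1)/10 = 8.4200
Numerator Σ_{t=1}^{9}(y_t−ȳ)(y_{t+1}−ȳ) = -52.3664
Denominator Σ(y_t−ȳ)² = 185.2760
r_1 = -52.3664 / 185.2760 = -0.283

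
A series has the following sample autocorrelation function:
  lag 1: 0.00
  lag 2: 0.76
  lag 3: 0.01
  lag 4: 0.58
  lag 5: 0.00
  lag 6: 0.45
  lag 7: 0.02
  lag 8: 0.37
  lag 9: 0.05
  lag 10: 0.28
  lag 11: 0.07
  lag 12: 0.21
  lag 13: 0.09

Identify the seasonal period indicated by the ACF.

The largest autocorrelation is r_2 = 0.76, with weaker echoes at lags 4 (0.58), 6 (0.45), 8 (0.37), 10 (0.28) and 12 (0.21); the remaining lags stay at or below 0.09.
The dominant spike at lag 2 indicates a seasonal period of 2.

2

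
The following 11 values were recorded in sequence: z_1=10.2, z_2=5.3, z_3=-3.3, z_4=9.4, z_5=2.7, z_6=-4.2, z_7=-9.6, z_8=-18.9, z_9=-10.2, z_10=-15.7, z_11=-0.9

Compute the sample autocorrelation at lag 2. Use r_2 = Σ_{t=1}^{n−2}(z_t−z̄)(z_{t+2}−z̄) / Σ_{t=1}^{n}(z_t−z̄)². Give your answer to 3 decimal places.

0.313

Mean z̄ = (10.2 + 5.3 − 3.3 + 9.4 + 2.7 − 4.2 − 9.6 − 18.9 − 10.2 − 15.7 − 0.9)/11 = -3.2000
Numerator Σ_{t=1}^{9}(z_t−z̄)(z_{t+2}−z̄) = 295.4600
Denominator Σ(z_t−z̄)² = 944.3800
r_2 = 295.4600 / 944.3800 = 0.313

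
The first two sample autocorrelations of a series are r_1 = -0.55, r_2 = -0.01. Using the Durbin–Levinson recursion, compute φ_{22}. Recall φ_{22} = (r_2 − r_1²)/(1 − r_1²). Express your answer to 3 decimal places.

-0.448

φ_{22} = (r_2 − r_1²) / (1 − r_1²)
r_1² = (-0.55)² = 0.3025
Numerator = -0.01 − 0.3025 = -0.3125; denominator = 1 − 0.3025 = 0.6975
φ_{22} = -0.3125 / 0.6975 = -0.448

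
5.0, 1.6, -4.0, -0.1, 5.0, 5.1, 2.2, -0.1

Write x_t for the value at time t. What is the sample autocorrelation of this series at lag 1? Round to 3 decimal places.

0.229

Mean x̄ = (5.0 + 1.6 − 4.0 − 0.1 + 5.0 + 5.1 + 2.2 − 0.1)/8 = 1.8375
Deviations from mean: 3.1625, -0.2375, -5.8375, -1.9375, 3.1625, 3.2625, 0.3625, -1.9375
Σ(x_t−x̄)(x_{t+1}−x̄) = (-0.7511) + (1.3864) + (11.3102) + (-6.1273) + (10.3177) + (1.1827) + (-0.7023) = 16.6161
Denominator Σ(x_t−x̄)² = 72.4188
r_1 = 16.6161 / 72.4188 = 0.229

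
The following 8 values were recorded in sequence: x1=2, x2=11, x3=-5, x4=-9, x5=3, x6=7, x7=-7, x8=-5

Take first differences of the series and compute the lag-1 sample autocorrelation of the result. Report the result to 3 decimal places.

-0.259

First differences Δx: 9, -16, -4, 12, 4, -14, 2
Mean of differences = -1.0000
Numerator Σ(Δx_t−Δx̄)(Δx_{t+1}−Δx̄) = -183.0000
Denominator Σ(Δx_t−Δx̄)² = 706.0000
r_1(Δx) = -183.0000 / 706.0000 = -0.259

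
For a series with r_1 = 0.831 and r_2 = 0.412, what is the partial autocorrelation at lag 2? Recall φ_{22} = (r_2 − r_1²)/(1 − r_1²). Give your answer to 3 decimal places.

φ_{22} = (r_2 − r_1²) / (1 − r_1²)
r_1² = (0.831)² = 0.690561
Numerator = 0.412 − 0.6906 = -0.2786; denominator = 1 − 0.6906 = 0.3094
φ_{22} = -0.2786 / 0.3094 = -0.900

-0.900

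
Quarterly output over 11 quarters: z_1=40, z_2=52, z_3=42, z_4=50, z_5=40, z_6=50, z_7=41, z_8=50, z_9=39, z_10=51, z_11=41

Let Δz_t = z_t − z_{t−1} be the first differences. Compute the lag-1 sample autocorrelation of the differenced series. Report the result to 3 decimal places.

-0.871

First differences Δz: 12, -10, 8, -10, 10, -9, 9, -11, 12, -10
Mean of differences = 0.1000
Numerator Σ(Δz_t−Δz̄)(Δz_{t+1}−Δz̄) = -901.9100
Denominator Σ(Δz_t−Δz̄)² = 1034.9000
r_1(Δz) = -901.9100 / 1034.9000 = -0.871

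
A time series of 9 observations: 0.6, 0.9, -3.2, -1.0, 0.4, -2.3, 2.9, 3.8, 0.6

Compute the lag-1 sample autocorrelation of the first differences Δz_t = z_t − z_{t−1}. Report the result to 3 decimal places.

First differences Δz: 0.3, -4.1, 2.2, 1.4, -2.7, 5.2, 0.9, -3.2
Mean of differences = 0.0000
Numerator Σ(Δz_t−Δz̄)(Δz_{t+1}−Δz̄) = -23.1900
Denominator Σ(Δz_t−Δz̄)² = 69.0800
r_1(Δz) = -23.1900 / 69.0800 = -0.336

-0.336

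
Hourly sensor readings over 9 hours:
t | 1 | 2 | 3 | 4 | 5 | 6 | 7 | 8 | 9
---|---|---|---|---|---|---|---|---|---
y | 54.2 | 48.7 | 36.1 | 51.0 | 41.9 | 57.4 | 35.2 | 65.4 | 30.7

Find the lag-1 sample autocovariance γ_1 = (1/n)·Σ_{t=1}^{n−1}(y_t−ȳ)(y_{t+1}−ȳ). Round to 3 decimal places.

Mean ȳ = (54.2 + 48.7 + 36.1 + 51.0 + 41.9 + 57.4 + 35.2 + 65.4 + 30.7)/9 = 46.7333
Σ_{t=1}^{8}(y_t−ȳ)(y_{t+1}−ȳ) = -761.3744
γ_1 = -761.3744 / 9 = -84.597

-84.597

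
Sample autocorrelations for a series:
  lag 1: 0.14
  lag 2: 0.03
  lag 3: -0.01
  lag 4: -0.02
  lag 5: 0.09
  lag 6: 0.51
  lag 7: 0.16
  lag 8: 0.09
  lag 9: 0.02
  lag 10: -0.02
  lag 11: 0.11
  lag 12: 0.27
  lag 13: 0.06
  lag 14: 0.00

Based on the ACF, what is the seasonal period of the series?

6

The largest autocorrelation is r_6 = 0.51, with a weaker echo at lag 12 (0.27); the remaining lags stay at or below 0.16.
The dominant spike at lag 6 indicates a seasonal period of 6.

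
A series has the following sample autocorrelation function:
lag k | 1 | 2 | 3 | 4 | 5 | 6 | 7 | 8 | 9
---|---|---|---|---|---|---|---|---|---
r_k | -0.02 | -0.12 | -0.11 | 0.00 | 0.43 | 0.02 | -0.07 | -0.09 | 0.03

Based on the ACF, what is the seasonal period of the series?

5

The largest autocorrelation is r_5 = 0.43; the remaining lags stay at or below 0.03.
The dominant spike at lag 5 indicates a seasonal period of 5.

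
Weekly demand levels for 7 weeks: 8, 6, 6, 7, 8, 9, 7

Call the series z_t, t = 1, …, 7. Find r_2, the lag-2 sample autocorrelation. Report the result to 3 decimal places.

Mean z̄ = (8 + 6 + 6 + 7 + 8 + 9 + 7)/7 = 7.2857
Deviations from mean: 0.7143, -1.2857, -1.2857, -0.2857, 0.7143, 1.7143, -0.2857
Σ(z_t−z̄)(z_{t+2}−z̄) = (-0.9184) + (0.3673) + (-0.9184) + (-0.4898) + (-0.2041) = -2.1633
Denominator Σ(z_t−z̄)² = 7.4286
r_2 = -2.1633 / 7.4286 = -0.291

-0.291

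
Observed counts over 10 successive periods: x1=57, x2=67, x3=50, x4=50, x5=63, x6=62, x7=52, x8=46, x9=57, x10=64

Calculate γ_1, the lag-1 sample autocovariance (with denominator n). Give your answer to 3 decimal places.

Mean x̄ = (57 + 67 + 50 + 50 + 63 + 62 + 52 + 46 + 57 + 64)/10 = 56.8000
Σ_{t=1}^{9}(x_t−x̄)(x_{t+1}−x̄) = -4.8400
γ_1 = -4.8400 / 10 = -0.484

-0.484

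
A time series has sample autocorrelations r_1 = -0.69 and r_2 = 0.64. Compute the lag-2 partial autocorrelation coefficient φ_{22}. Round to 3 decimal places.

0.313

φ_{22} = (r_2 − r_1²) / (1 − r_1²)
r_1² = (-0.69)² = 0.4761
Numerator = 0.64 − 0.4761 = 0.1639; denominator = 1 − 0.4761 = 0.5239
φ_{22} = 0.1639 / 0.5239 = 0.313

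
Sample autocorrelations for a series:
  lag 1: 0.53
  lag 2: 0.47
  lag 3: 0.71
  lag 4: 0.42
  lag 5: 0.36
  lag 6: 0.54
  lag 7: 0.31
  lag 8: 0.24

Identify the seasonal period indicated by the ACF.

3

The largest autocorrelation is r_3 = 0.71, with a weaker echo at lag 6 (0.54); the remaining lags stay at or below 0.53. The elevated value at lag 1 (0.53), dropping to 0.47 at lag 2, reflects decaying short-term dependence rather than seasonality.
The dominant spike at lag 3 indicates a seasonal period of 3.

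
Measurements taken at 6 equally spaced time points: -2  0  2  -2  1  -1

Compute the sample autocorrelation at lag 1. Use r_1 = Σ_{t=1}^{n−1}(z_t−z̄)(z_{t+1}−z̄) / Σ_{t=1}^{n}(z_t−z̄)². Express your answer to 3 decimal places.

-0.508

Mean z̄ = (-2 + 0 + 2 − 2 + 1 − 1)/6 = -0.3333
Deviations from mean: -1.6667, 0.3333, 2.3333, -1.6667, 1.3333, -0.6667
Numerator Σ_{t=1}^{5}(z_t−z̄)(z_{t+1}−z̄) = -6.7778
Denominator Σ(z_t−z̄)² = 13.3333
r_1 = -6.7778 / 13.3333 = -0.508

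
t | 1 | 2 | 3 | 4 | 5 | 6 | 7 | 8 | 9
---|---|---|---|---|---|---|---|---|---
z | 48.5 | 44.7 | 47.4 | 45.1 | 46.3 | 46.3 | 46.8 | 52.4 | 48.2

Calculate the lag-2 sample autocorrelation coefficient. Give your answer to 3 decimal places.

Mean z̄ = (48.5 + 44.7 + 47.4 + 45.1 + 46.3 + 46.3 + 46.8 + 52.4 + 48.2)/9 = 47.3000
Σ(z_t−z̄)(z_{t+2}−z̄) = (0.1200) + (5.7200) + (-0.1000) + (2.2000) + (0.5000) + (-5.1000) + (-0.4500) = 2.8900
Denominator Σ(z_t−z̄)² = 42.1200
r_2 = 2.8900 / 42.1200 = 0.069

0.069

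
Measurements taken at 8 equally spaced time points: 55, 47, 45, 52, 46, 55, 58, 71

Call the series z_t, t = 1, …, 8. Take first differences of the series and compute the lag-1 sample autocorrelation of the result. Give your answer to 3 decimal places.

First differences Δz: -8, -2, 7, -6, 9, 3, 13
Mean of differences = 2.2857
Numerator Σ(Δz_t−Δz̄)(Δz_{t+1}−Δz̄) = -58.3673
Denominator Σ(Δz_t−Δz̄)² = 375.4286
r_1(Δz) = -58.3673 / 375.4286 = -0.155

-0.155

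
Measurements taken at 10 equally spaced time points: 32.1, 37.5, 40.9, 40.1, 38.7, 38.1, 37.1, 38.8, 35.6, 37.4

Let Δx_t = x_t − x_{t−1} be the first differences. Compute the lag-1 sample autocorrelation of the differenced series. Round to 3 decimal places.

0.105

First differences Δx: 5.4, 3.4, -0.8, -1.4, -0.6, -1.0, 1.7, -3.2, 1.8
Mean of differences = 0.5889
Numerator Σ(Δx_t−Δx̄)(Δx_{t+1}−Δx̄) = 6.0721
Denominator Σ(Δx_t−Δx̄)² = 57.9289
r_1(Δx) = 6.0721 / 57.9289 = 0.105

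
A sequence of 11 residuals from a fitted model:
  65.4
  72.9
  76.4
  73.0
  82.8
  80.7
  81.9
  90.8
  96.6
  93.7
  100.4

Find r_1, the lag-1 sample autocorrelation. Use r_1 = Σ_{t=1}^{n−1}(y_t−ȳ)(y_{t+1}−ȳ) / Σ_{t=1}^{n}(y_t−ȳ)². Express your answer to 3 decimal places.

0.608

Mean ȳ = (65.4 + 72.9 + 76.4 + 73.0 + 82.8 + 80.7 + 81.9 + 90.8 + 96.6 + 93.7 + 100.4)/11 = 83.1455
Numerator Σ_{t=1}^{10}(y_t−ȳ)(y_{t+1}−ȳ) = 744.3270
Denominator Σ(y_t−ȳ)² = 1224.6873
r_1 = 744.3270 / 1224.6873 = 0.608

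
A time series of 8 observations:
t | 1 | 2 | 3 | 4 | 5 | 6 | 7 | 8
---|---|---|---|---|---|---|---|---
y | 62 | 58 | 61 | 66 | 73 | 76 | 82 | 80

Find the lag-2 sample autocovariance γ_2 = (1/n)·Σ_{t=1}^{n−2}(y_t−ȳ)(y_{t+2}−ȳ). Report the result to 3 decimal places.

Mean ȳ = (62 + 58 + 61 + 66 + 73 + 76 + 82 + 80)/8 = 69.7500
Σ_{t=1}^{6}(y_t−ȳ)(y_{t+2}−ȳ) = 163.8750
γ_2 = 163.8750 / 8 = 20.484

20.484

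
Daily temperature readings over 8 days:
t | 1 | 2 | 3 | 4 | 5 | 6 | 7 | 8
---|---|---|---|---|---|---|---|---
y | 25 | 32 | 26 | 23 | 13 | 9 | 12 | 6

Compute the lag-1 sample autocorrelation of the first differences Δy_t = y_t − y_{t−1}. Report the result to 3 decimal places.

-0.224

First differences Δy: 7, -6, -3, -10, -4, 3, -6
Mean of differences = -2.7143
Numerator Σ(Δy_t−Δȳ)(Δy_{t+1}−Δȳ) = -45.6531
Denominator Σ(Δy_t−Δȳ)² = 203.4286
r_1(Δy) = -45.6531 / 203.4286 = -0.224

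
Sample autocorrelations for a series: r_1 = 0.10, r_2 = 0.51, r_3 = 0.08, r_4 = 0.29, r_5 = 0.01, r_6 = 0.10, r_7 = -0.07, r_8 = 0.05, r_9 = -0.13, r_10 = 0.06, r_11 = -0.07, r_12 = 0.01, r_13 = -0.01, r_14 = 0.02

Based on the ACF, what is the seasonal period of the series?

2

The largest autocorrelation is r_2 = 0.51, with a weaker echo at lag 4 (0.29); the remaining lags stay at or below 0.10.
The dominant spike at lag 2 indicates a seasonal period of 2.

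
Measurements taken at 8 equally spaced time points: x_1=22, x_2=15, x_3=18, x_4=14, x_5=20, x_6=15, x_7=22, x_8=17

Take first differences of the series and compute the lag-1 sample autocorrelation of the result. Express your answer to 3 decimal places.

-0.742

First differences Δx: -7, 3, -4, 6, -5, 7, -5
Mean of differences = -0.7143
Numerator Σ(Δx_t−Δx̄)(Δx_{t+1}−Δx̄) = -152.5102
Denominator Σ(Δx_t−Δx̄)² = 205.4286
r_1(Δx) = -152.5102 / 205.4286 = -0.742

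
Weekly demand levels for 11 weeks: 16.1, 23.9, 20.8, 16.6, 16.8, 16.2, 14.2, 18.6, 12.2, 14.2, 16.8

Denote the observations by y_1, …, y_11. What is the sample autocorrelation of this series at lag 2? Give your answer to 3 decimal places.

0.023

Mean ȳ = (16.1 + 23.9 + 20.8 + 16.6 + 16.8 + 16.2 + 14.2 + 18.6 + 12.2 + 14.2 + 16.8)/11 = 16.9455
Numerator Σ_{t=1}^{9}(y_t−ȳ)(y_{t+2}−ȳ) = 2.3777
Denominator Σ(y_t−ȳ)² = 104.9873
r_2 = 2.3777 / 104.9873 = 0.023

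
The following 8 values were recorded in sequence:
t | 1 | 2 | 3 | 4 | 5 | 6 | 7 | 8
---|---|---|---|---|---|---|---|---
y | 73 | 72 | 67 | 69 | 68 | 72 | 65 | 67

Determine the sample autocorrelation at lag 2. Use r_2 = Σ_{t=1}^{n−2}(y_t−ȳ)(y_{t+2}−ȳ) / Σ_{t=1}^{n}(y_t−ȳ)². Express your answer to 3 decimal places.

Mean ȳ = (73 + 72 + 67 + 69 + 68 + 72 + 65 + 67)/8 = 69.1250
Deviations from mean: 3.8750, 2.8750, -2.1250, -0.1250, -1.1250, 2.8750, -4.1250, -2.1250
Numerator Σ_{t=1}^{6}(y_t−ȳ)(y_{t+2}−ȳ) = -8.0313
Denominator Σ(y_t−ȳ)² = 58.8750
r_2 = -8.0313 / 58.8750 = -0.136

-0.136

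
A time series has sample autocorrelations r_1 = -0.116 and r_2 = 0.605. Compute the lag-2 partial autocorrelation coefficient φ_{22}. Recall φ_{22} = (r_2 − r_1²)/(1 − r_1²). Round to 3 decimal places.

φ_{22} = (r_2 − r_1²) / (1 − r_1²)
r_1² = (-0.116)² = 0.013456
Numerator = 0.605 − 0.0135 = 0.5915; denominator = 1 − 0.0135 = 0.9865
φ_{22} = 0.5915 / 0.9865 = 0.600

0.600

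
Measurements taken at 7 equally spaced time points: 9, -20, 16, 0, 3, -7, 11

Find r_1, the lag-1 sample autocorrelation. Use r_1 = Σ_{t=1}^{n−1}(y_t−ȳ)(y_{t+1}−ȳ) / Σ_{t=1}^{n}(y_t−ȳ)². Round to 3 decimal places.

Mean ȳ = (9 − 20 + 16 + 0 + 3 − 7 + 11)/7 = 1.7143
Deviations from mean: 7.2857, -21.7143, 14.2857, -1.7143, 1.2857, -8.7143, 9.2857
Σ(y_t−ȳ)(y_{t+1}−ȳ) = (-158.2041) + (-310.2041) + (-24.4898) + (-2.2041) + (-11.2041) + (-80.9184) = -587.2245
Denominator Σ(y_t−ȳ)² = 895.4286
r_1 = -587.2245 / 895.4286 = -0.656

-0.656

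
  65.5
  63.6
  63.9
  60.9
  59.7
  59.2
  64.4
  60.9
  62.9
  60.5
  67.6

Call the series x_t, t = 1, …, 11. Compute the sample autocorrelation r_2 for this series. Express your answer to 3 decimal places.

Mean x̄ = (65.5 + 63.6 + 63.9 + 60.9 + 59.7 + 59.2 + 64.4 + 60.9 + 62.9 + 60.5 + 67.6)/11 = 62.6455
Numerator Σ_{t=1}^{9}(x_t−x̄)(x_{t+2}−x̄) = 10.5322
Denominator Σ(x_t−x̄)² = 69.5673
r_2 = 10.5322 / 69.5673 = 0.151

0.151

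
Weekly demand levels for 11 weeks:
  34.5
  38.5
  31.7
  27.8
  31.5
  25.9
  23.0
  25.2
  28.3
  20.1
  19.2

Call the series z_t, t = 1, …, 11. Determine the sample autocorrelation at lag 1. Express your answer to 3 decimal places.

0.532

Mean z̄ = (34.5 + 38.5 + 31.7 + 27.8 + 31.5 + 25.9 + 23.0 + 25.2 + 28.3 + 20.1 + 19.2)/11 = 27.7909
Numerator Σ_{t=1}^{10}(z_t−z̄)(z_{t+1}−z̄) = 189.0763
Denominator Σ(z_t−z̄)² = 355.1891
r_1 = 189.0763 / 355.1891 = 0.532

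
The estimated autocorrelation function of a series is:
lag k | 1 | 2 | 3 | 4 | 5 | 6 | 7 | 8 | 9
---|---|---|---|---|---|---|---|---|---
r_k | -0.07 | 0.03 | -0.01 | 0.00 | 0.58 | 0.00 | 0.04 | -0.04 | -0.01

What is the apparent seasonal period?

5

The largest autocorrelation is r_5 = 0.58; the remaining lags stay at or below 0.04.
The dominant spike at lag 5 indicates a seasonal period of 5.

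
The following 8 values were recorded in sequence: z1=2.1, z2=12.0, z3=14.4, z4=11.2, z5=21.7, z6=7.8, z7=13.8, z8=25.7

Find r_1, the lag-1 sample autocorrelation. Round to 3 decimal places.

-0.129

Mean z̄ = (2.1 + 12.0 + 14.4 + 11.2 + 21.7 + 7.8 + 13.8 + 25.7)/8 = 13.5875
Deviations from mean: -11.4875, -1.5875, 0.8125, -2.3875, 8.1125, -5.7875, 0.2125, 12.1125
Σ(z_t−z̄)(z_{t+1}−z̄) = (18.2364) + (-1.2898) + (-1.9398) + (-19.3686) + (-46.9511) + (-1.2298) + (2.5739) = -49.9689
Denominator Σ(z_t−z̄)² = 386.9088
r_1 = -49.9689 / 386.9088 = -0.129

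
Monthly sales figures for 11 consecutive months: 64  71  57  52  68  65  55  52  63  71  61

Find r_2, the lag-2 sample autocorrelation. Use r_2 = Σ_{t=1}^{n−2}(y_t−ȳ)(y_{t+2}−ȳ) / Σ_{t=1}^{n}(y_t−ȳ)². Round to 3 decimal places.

Mean ȳ = (64 + 71 + 57 + 52 + 68 + 65 + 55 + 52 + 63 + 71 + 61)/11 = 61.7273
Numerator Σ_{t=1}^{9}(y_t−ȳ)(y_{t+2}−ȳ) = -336.1488
Denominator Σ(y_t−ȳ)² = 486.1818
r_2 = -336.1488 / 486.1818 = -0.691

-0.691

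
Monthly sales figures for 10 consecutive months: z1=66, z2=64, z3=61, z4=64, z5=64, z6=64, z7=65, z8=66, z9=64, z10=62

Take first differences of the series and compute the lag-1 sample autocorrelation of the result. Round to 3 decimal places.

-0.007

First differences Δz: -2, -3, 3, 0, 0, 1, 1, -2, -2
Mean of differences = -0.4444
Numerator Σ(Δz_t−Δz̄)(Δz_{t+1}−Δz̄) = -0.1975
Denominator Σ(Δz_t−Δz̄)² = 30.2222
r_1(Δz) = -0.1975 / 30.2222 = -0.007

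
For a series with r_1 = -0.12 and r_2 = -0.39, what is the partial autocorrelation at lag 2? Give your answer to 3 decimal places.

-0.410

φ_{22} = (r_2 − r_1²) / (1 − r_1²)
r_1² = (-0.12)² = 0.0144
Numerator = -0.39 − 0.0144 = -0.4044; denominator = 1 − 0.0144 = 0.9856
φ_{22} = -0.4044 / 0.9856 = -0.410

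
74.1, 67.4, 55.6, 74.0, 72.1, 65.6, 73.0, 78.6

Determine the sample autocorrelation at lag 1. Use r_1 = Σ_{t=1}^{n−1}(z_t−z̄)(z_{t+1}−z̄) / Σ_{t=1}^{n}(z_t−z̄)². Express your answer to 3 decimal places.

Mean z̄ = (74.1 + 67.4 + 55.6 + 74.0 + 72.1 + 65.6 + 73.0 + 78.6)/8 = 70.0500
Deviations from mean: 4.0500, -2.6500, -14.4500, 3.9500, 2.0500, -4.4500, 2.9500, 8.5500
Σ(z_t−z̄)(z_{t+1}−z̄) = (-10.7325) + (38.2925) + (-57.0775) + (8.0975) + (-9.1225) + (-13.1275) + (25.2225) = -18.4475
Denominator Σ(z_t−z̄)² = 353.6400
r_1 = -18.4475 / 353.6400 = -0.052

-0.052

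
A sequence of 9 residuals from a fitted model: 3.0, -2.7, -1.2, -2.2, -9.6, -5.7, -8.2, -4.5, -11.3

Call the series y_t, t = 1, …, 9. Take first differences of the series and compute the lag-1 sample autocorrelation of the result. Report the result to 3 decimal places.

-0.561

First differences Δy: -5.7, 1.5, -1.0, -7.4, 3.9, -2.5, 3.7, -6.8
Mean of differences = -1.7875
Numerator Σ(Δy_t−Δȳ)(Δy_{t+1}−Δȳ) = -82.0827
Denominator Σ(Δy_t−Δȳ)² = 146.3288
r_1(Δy) = -82.0827 / 146.3288 = -0.561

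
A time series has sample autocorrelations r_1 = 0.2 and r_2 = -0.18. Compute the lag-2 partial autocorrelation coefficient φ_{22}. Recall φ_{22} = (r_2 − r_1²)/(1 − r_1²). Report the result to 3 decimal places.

φ_{22} = (r_2 − r_1²) / (1 − r_1²)
r_1² = (0.2)² = 0.04
Numerator = -0.18 − 0.0400 = -0.2200; denominator = 1 − 0.0400 = 0.9600
φ_{22} = -0.2200 / 0.9600 = -0.229

-0.229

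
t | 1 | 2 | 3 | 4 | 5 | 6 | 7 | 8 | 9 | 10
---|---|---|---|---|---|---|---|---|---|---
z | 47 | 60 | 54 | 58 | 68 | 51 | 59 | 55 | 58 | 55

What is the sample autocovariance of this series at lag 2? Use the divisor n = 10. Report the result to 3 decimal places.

Mean z̄ = (47 + 60 + 54 + 58 + 68 + 51 + 59 + 55 + 58 + 55)/10 = 56.5000
Σ_{t=1}^{8}(z_t−z̄)(z_{t+2}−z̄) = 35.0000
γ_2 = 35.0000 / 10 = 3.500

3.500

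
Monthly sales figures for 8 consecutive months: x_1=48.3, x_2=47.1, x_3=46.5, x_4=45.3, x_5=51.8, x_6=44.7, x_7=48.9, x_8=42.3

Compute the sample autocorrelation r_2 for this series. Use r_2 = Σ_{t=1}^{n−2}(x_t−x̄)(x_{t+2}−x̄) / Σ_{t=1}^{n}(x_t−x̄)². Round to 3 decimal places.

0.351

Mean x̄ = (48.3 + 47.1 + 46.5 + 45.3 + 51.8 + 44.7 + 48.9 + 42.3)/8 = 46.8625
Deviations from mean: 1.4375, 0.2375, -0.3625, -1.5625, 4.9375, -2.1625, 2.0375, -4.5625
Numerator Σ_{t=1}^{6}(x_t−x̄)(x_{t+2}−x̄) = 20.6234
Denominator Σ(x_t−x̄)² = 58.7188
r_2 = 20.6234 / 58.7188 = 0.351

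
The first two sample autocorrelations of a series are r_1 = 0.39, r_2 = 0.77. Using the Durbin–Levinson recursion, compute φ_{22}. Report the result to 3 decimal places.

φ_{22} = (r_2 − r_1²) / (1 − r_1²)
r_1² = (0.39)² = 0.1521
Numerator = 0.77 − 0.1521 = 0.6179; denominator = 1 − 0.1521 = 0.8479
φ_{22} = 0.6179 / 0.8479 = 0.729

0.729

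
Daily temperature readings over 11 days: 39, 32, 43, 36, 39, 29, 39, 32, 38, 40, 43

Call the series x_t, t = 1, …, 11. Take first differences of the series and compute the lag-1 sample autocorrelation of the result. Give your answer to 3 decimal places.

First differences Δx: -7, 11, -7, 3, -10, 10, -7, 6, 2, 3
Mean of differences = 0.4000
Numerator Σ(Δx_t−Δx̄)(Δx_{t+1}−Δx̄) = -402.3600
Denominator Σ(Δx_t−Δx̄)² = 524.4000
r_1(Δx) = -402.3600 / 524.4000 = -0.767

-0.767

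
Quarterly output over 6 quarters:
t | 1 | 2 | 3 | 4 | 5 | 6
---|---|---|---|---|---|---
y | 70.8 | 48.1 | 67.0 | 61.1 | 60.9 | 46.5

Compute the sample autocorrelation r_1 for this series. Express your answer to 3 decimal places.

Mean ȳ = (70.8 + 48.1 + 67.0 + 61.1 + 60.9 + 46.5)/6 = 59.0667
Σ(y_t−ȳ)(y_{t+1}−ȳ) = (-128.6756) + (-87.0022) + (16.1311) + (3.7278) + (-23.0389) = -218.8578
Denominator Σ(y_t−ȳ)² = 486.2933
r_1 = -218.8578 / 486.2933 = -0.450

-0.450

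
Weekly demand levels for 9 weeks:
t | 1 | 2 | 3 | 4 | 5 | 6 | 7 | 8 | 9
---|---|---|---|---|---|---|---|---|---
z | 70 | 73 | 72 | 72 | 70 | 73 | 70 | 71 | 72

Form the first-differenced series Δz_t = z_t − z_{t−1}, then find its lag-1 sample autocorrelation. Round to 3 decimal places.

First differences Δz: 3, -1, 0, -2, 3, -3, 1, 1
Mean of differences = 0.2500
Numerator Σ(Δz_t−Δz̄)(Δz_{t+1}−Δz̄) = -19.5625
Denominator Σ(Δz_t−Δz̄)² = 33.5000
r_1(Δz) = -19.5625 / 33.5000 = -0.584

-0.584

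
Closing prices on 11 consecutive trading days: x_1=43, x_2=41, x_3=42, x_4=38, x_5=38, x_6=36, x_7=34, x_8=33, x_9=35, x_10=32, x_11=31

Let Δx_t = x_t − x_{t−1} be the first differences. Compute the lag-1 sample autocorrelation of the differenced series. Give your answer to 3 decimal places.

First differences Δx: -2, 1, -4, 0, -2, -2, -1, 2, -3, -1
Mean of differences = -1.2000
Numerator Σ(Δx_t−Δx̄)(Δx_{t+1}−Δx̄) = -17.2400
Denominator Σ(Δx_t−Δx̄)² = 29.6000
r_1(Δx) = -17.2400 / 29.6000 = -0.582

-0.582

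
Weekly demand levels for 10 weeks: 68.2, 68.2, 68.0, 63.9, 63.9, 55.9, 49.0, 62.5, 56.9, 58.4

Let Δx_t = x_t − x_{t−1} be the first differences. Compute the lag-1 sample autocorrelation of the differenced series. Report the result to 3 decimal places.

-0.403

First differences Δx: 0.0, -0.2, -4.1, 0.0, -8.0, -6.9, 13.5, -5.6, 1.5
Mean of differences = -1.0889
Numerator Σ(Δx_t−Δx̄)(Δx_{t+1}−Δx̄) = -134.6201
Denominator Σ(Δx_t−Δx̄)² = 333.6489
r_1(Δx) = -134.6201 / 333.6489 = -0.403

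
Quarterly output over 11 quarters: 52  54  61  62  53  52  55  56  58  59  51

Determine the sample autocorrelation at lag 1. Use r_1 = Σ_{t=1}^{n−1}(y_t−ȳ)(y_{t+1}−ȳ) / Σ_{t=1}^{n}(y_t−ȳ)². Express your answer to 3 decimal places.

0.129

Mean ȳ = (52 + 54 + 61 + 62 + 53 + 52 + 55 + 56 + 58 + 59 + 51)/11 = 55.7273
Numerator Σ_{t=1}^{10}(y_t−ȳ)(y_{t+1}−ȳ) = 18.5620
Denominator Σ(y_t−ȳ)² = 144.1818
r_1 = 18.5620 / 144.1818 = 0.129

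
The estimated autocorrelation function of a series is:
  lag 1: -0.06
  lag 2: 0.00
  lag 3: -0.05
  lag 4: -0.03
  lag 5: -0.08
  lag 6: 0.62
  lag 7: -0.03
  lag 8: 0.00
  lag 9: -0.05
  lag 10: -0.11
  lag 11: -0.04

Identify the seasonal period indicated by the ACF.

6

The largest autocorrelation is r_6 = 0.62; the remaining lags stay at or below 0.00.
The dominant spike at lag 6 indicates a seasonal period of 6.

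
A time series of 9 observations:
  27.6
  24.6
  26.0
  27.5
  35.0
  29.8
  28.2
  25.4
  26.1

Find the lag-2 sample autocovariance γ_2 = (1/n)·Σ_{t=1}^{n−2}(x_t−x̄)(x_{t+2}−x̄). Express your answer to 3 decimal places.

Mean x̄ = (27.6 + 24.6 + 26.0 + 27.5 + 35.0 + 29.8 + 28.2 + 25.4 + 26.1)/9 = 27.8000
Σ_{t=1}^{7}(x_t−x̄)(x_{t+2}−x̄) = -14.8400
γ_2 = -14.8400 / 9 = -1.649

-1.649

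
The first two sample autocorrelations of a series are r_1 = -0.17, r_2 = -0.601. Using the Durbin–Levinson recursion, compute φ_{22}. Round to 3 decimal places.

φ_{22} = (r_2 − r_1²) / (1 − r_1²)
r_1² = (-0.17)² = 0.0289
Numerator = -0.601 − 0.0289 = -0.6299; denominator = 1 − 0.0289 = 0.9711
φ_{22} = -0.6299 / 0.9711 = -0.649

-0.649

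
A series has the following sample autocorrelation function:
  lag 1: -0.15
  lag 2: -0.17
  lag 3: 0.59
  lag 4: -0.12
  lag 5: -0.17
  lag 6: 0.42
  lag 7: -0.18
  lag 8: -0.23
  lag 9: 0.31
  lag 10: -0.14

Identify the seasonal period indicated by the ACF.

3

The largest autocorrelation is r_3 = 0.59, with weaker echoes at lags 6 (0.42) and 9 (0.31); the remaining lags stay at or below -0.12.
The dominant spike at lag 3 indicates a seasonal period of 3.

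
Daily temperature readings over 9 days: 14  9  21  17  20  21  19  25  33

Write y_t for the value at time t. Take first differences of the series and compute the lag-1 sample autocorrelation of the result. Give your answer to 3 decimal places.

-0.499

First differences Δy: -5, 12, -4, 3, 1, -2, 6, 8
Mean of differences = 2.3750
Numerator Σ(Δy_t−Δȳ)(Δy_{t+1}−Δȳ) = -126.6406
Denominator Σ(Δy_t−Δȳ)² = 253.8750
r_1(Δy) = -126.6406 / 253.8750 = -0.499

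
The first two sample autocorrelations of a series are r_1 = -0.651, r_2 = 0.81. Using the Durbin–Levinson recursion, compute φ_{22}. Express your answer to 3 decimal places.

φ_{22} = (r_2 − r_1²) / (1 − r_1²)
r_1² = (-0.651)² = 0.423801
Numerator = 0.81 − 0.4238 = 0.3862; denominator = 1 − 0.4238 = 0.5762
φ_{22} = 0.3862 / 0.5762 = 0.670

0.670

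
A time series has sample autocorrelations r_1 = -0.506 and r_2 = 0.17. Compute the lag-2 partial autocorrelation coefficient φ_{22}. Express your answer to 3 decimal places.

φ_{22} = (r_2 − r_1²) / (1 − r_1²)
r_1² = (-0.506)² = 0.256036
Numerator = 0.17 − 0.2560 = -0.0860; denominator = 1 − 0.2560 = 0.7440
φ_{22} = -0.0860 / 0.7440 = -0.116

-0.116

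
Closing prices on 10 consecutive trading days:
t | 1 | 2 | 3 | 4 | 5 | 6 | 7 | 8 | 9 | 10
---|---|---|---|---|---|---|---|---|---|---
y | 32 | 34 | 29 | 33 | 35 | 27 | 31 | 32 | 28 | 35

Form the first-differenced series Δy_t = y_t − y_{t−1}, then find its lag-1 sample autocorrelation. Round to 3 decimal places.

-0.495

First differences Δy: 2, -5, 4, 2, -8, 4, 1, -4, 7
Mean of differences = 0.3333
Numerator Σ(Δy_t−Δȳ)(Δy_{t+1}−Δȳ) = -96.1111
Denominator Σ(Δy_t−Δȳ)² = 194.0000
r_1(Δy) = -96.1111 / 194.0000 = -0.495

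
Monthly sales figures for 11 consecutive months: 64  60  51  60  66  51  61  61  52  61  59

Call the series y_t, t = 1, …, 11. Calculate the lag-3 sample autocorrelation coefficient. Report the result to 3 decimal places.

0.579

Mean ȳ = (64 + 60 + 51 + 60 + 66 + 51 + 61 + 61 + 52 + 61 + 59)/11 = 58.7273
Numerator Σ_{t=1}^{8}(y_t−ȳ)(y_{t+3}−ȳ) = 152.8678
Denominator Σ(y_t−ȳ)² = 264.1818
r_3 = 152.8678 / 264.1818 = 0.579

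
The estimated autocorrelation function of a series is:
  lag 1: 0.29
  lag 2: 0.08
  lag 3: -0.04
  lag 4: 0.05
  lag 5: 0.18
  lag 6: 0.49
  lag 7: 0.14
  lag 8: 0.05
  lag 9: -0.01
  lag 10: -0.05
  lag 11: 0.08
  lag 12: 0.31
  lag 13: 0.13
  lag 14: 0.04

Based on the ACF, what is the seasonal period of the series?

The largest autocorrelation is r_6 = 0.49, with a weaker echo at lag 12 (0.31); the remaining lags stay at or below 0.29. The elevated value at lag 1 (0.29), dropping to 0.08 at lag 2, reflects decaying short-term dependence rather than seasonality.
The dominant spike at lag 6 indicates a seasonal period of 6.

6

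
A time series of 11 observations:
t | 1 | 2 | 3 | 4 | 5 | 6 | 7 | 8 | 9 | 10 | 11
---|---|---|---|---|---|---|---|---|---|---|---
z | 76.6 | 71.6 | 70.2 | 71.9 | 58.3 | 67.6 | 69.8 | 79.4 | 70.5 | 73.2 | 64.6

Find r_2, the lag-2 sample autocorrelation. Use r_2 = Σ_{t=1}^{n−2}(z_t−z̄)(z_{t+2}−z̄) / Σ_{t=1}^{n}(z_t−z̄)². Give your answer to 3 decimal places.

Mean z̄ = (76.6 + 71.6 + 70.2 + 71.9 + 58.3 + 67.6 + 69.8 + 79.4 + 70.5 + 73.2 + 64.6)/11 = 70.3364
Numerator Σ_{t=1}^{9}(z_t−z̄)(z_{t+2}−z̄) = 5.0674
Denominator Σ(z_t−z̄)² = 319.2255
r_2 = 5.0674 / 319.2255 = 0.016

0.016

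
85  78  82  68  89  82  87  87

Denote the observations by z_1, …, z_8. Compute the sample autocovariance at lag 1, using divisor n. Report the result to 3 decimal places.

Mean z̄ = (85 + 78 + 82 + 68 + 89 + 82 + 87 + 87)/8 = 82.2500
Deviations: 2.7500, -4.2500, -0.2500, -14.2500, 6.7500, -0.2500, 4.7500, 4.7500
Σ_{t=1}^{7}(z_t−z̄)(z_{t+1}−z̄) = -83.5625
γ_1 = -83.5625 / 8 = -10.445

-10.445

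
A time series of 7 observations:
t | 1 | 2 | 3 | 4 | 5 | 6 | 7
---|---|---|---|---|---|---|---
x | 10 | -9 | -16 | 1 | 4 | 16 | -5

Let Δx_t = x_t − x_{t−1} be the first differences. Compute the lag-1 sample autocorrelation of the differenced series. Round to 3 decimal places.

-0.075

First differences Δx: -19, -7, 17, 3, 12, -21
Mean of differences = -2.5000
Numerator Σ(Δx_t−Δx̄)(Δx_{t+1}−Δx̄) = -94.7500
Denominator Σ(Δx_t−Δx̄)² = 1255.5000
r_1(Δx) = -94.7500 / 1255.5000 = -0.075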